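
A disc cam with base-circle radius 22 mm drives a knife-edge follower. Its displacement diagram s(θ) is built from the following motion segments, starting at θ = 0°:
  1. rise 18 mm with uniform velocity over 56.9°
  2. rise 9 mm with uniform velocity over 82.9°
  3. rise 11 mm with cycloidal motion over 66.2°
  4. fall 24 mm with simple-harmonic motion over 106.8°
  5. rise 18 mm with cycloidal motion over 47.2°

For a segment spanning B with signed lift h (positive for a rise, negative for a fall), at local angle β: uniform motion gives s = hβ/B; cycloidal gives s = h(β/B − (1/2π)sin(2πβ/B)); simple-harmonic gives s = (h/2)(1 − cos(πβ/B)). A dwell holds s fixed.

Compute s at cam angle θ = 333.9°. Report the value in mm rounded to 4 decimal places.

seg 1 [0°–56.9°] uniform, h=18: full span → s += 18 → s = 18.0000
seg 2 [56.9°–139.8°] uniform, h=9: full span → s += 9 → s = 27.0000
seg 3 [139.8°–206°] cycloidal, h=11: full span → s += 11 → s = 38.0000
seg 4 [206°–312.8°] simple-harmonic, h=-24: full span → s += -24 → s = 14.0000
seg 5 [312.8°–360°] cycloidal, h=18: θ=333.9° here. β=21.1, B=47.2. 18·(0.4470 − sin(2π·0.4470)/(2π)) = 7.1107 → s = 21.1107

21.1107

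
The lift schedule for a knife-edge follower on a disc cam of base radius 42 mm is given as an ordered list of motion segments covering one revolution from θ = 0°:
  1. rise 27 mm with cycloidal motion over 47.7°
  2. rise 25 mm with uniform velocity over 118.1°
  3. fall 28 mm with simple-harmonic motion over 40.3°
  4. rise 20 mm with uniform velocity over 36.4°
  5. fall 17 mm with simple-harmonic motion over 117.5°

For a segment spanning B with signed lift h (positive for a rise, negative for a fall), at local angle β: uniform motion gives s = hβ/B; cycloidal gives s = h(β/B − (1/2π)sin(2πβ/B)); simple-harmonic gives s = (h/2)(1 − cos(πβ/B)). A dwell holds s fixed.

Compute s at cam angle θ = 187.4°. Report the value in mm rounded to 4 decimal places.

seg 1 [0°–47.7°] cycloidal, h=27: full span → s += 27 → s = 27.0000
seg 2 [47.7°–165.8°] uniform, h=25: full span → s += 25 → s = 52.0000
seg 3 [165.8°–206.1°] simple-harmonic, h=-28: θ=187.4° here. β=21.6, B=40.3. -28/2·(1 − cos(π·0.5360)) = -15.5791 → s = 36.4209

36.4209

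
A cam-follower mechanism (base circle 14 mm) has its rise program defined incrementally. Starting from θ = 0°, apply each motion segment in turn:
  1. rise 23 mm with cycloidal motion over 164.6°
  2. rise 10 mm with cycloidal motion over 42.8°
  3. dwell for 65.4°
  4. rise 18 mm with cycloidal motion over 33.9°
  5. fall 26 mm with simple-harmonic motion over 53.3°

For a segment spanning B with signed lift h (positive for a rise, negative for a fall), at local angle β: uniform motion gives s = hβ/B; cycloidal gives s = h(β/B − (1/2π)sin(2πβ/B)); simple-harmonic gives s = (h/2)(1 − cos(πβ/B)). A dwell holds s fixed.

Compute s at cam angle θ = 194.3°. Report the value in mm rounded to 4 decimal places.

seg 1 [0°–164.6°] cycloidal, h=23: full span → s += 23 → s = 23.0000
seg 2 [164.6°–207.4°] cycloidal, h=10: θ=194.3° here. β=29.7, B=42.8. 10·(0.6939 − sin(2π·0.6939)/(2π)) = 8.4330 → s = 31.4330

31.4330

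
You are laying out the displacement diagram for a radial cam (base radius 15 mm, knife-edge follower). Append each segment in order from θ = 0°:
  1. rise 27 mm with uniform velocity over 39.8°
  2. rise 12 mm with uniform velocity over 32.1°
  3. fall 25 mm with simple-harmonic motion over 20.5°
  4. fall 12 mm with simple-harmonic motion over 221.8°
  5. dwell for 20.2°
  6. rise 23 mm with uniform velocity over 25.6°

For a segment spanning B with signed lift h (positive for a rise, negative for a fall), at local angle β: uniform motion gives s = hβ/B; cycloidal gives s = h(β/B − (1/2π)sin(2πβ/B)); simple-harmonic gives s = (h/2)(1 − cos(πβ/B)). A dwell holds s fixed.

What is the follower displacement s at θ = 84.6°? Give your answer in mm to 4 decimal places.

seg 1 [0°–39.8°] uniform, h=27: full span → s += 27 → s = 27.0000
seg 2 [39.8°–71.9°] uniform, h=12: full span → s += 12 → s = 39.0000
seg 3 [71.9°–92.4°] simple-harmonic, h=-25: θ=84.6° here. β=12.7, B=20.5. -25/2·(1 − cos(π·0.6195)) = -17.0837 → s = 21.9163

21.9163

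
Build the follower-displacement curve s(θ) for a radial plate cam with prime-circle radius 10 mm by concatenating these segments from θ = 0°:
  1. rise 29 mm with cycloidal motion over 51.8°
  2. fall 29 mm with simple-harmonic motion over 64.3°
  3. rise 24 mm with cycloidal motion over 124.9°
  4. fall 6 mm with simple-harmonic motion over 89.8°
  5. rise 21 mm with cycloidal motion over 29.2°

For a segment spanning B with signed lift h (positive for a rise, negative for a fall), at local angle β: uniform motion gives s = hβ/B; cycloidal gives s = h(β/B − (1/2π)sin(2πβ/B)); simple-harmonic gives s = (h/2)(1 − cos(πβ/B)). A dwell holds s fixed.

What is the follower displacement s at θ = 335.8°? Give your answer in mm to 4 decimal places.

seg 1 [0°–51.8°] cycloidal, h=29: full span → s += 29 → s = 29.0000
seg 2 [51.8°–116.1°] simple-harmonic, h=-29: full span → s += -29 → s = 0.0000
seg 3 [116.1°–241°] cycloidal, h=24: full span → s += 24 → s = 24.0000
seg 4 [241°–330.8°] simple-harmonic, h=-6: full span → s += -6 → s = 18.0000
seg 5 [330.8°–360°] cycloidal, h=21: θ=335.8° here. β=5, B=29.2. 21·(0.1712 − sin(2π·0.1712)/(2π)) = 0.6547 → s = 18.6547

18.6547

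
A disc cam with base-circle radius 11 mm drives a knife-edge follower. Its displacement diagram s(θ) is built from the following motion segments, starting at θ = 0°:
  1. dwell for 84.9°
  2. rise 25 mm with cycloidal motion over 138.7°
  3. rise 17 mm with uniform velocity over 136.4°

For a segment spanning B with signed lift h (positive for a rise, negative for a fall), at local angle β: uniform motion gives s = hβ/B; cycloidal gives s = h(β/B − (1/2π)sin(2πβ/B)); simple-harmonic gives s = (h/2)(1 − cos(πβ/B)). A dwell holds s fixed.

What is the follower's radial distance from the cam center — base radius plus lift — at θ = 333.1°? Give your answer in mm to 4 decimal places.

seg 1 [0°–84.9°] dwell: s stays 0.0000
seg 2 [84.9°–223.6°] cycloidal, h=25: full span → s += 25 → s = 25.0000
seg 3 [223.6°–360°] uniform, h=17: θ=333.1° here. β=109.5, B=136.4. 17·109.5/136.4 = 13.6474 → s = 38.6474
radial distance = base radius + s = 11 + 38.6474 = 49.6474

49.6474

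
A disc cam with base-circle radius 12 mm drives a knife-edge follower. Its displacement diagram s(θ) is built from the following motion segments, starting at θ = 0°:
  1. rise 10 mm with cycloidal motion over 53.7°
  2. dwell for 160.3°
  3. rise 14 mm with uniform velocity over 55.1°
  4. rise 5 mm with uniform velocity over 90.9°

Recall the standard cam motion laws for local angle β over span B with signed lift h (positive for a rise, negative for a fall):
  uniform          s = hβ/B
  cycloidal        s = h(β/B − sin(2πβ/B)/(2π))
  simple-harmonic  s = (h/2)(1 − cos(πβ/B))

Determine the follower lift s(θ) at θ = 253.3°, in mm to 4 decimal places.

seg 1 [0°–53.7°] cycloidal, h=10: full span → s += 10 → s = 10.0000
seg 2 [53.7°–214°] dwell: s stays 10.0000
seg 3 [214°–269.1°] uniform, h=14: θ=253.3° here. β=39.3, B=55.1. 14·39.3/55.1 = 9.9855 → s = 19.9855

19.9855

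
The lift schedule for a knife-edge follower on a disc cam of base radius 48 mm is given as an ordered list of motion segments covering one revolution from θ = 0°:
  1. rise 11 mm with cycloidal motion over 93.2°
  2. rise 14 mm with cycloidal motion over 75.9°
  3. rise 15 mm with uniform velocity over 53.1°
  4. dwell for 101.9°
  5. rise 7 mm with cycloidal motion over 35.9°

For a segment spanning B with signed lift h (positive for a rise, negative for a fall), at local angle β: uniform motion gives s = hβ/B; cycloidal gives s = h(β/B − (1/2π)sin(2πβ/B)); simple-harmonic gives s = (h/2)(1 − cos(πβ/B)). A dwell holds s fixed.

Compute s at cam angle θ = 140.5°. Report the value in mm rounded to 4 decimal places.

seg 1 [0°–93.2°] cycloidal, h=11: full span → s += 11 → s = 11.0000
seg 2 [93.2°–169.1°] cycloidal, h=14: θ=140.5° here. β=47.3, B=75.9. 14·(0.6232 − sin(2π·0.6232)/(2π)) = 10.2822 → s = 21.2822

21.2822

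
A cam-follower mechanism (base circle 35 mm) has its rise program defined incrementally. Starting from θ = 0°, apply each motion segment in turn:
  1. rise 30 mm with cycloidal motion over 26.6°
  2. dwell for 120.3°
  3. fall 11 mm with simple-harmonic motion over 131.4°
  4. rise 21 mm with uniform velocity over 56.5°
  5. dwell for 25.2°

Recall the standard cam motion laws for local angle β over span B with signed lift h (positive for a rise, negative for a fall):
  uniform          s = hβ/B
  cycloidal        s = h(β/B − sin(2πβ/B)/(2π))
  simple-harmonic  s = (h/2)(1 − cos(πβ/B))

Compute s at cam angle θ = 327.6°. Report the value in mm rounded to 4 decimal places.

seg 1 [0°–26.6°] cycloidal, h=30: full span → s += 30 → s = 30.0000
seg 2 [26.6°–146.9°] dwell: s stays 30.0000
seg 3 [146.9°–278.3°] simple-harmonic, h=-11: full span → s += -11 → s = 19.0000
seg 4 [278.3°–334.8°] uniform, h=21: θ=327.6° here. β=49.3, B=56.5. 21·49.3/56.5 = 18.3239 → s = 37.3239

37.3239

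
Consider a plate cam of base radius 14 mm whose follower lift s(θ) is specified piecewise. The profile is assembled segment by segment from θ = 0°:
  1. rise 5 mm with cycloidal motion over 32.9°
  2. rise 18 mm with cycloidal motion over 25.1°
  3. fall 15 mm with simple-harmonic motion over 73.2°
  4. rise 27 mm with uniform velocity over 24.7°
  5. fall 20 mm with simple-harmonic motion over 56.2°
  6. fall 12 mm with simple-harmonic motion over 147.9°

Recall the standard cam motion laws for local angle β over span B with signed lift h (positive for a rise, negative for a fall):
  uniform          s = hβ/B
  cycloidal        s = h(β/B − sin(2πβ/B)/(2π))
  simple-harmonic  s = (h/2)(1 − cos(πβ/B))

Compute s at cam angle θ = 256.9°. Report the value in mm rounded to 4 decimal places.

seg 1 [0°–32.9°] cycloidal, h=5: full span → s += 5 → s = 5.0000
seg 2 [32.9°–58°] cycloidal, h=18: full span → s += 18 → s = 23.0000
seg 3 [58°–131.2°] simple-harmonic, h=-15: full span → s += -15 → s = 8.0000
seg 4 [131.2°–155.9°] uniform, h=27: full span → s += 27 → s = 35.0000
seg 5 [155.9°–212.1°] simple-harmonic, h=-20: full span → s += -20 → s = 15.0000
seg 6 [212.1°–360°] simple-harmonic, h=-12: θ=256.9° here. β=44.8, B=147.9. -12/2·(1 − cos(π·0.3029)) = -2.5178 → s = 12.4822

12.4822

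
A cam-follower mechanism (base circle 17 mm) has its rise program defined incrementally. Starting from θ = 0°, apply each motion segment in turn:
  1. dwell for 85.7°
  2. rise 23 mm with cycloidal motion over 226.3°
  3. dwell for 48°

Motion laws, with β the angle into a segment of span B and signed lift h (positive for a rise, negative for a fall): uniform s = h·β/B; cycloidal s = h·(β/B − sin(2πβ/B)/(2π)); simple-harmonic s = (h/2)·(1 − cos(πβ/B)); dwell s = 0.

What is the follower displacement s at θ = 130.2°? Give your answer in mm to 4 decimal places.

seg 1 [0°–85.7°] dwell: s stays 0.0000
seg 2 [85.7°–312°] cycloidal, h=23: θ=130.2° here. β=44.5, B=226.3. 23·(0.1966 − sin(2π·0.1966)/(2π)) = 1.0660 → s = 1.0660

1.0660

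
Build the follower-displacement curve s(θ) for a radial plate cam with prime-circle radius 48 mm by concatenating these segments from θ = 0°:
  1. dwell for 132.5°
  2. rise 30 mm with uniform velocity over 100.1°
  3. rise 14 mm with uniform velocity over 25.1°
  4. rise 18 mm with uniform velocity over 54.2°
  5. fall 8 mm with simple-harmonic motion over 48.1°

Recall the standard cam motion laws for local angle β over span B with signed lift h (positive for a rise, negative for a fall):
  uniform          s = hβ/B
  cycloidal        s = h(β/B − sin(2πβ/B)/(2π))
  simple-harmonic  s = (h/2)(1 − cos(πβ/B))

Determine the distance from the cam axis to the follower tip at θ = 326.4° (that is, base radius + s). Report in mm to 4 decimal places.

seg 1 [0°–132.5°] dwell: s stays 0.0000
seg 2 [132.5°–232.6°] uniform, h=30: full span → s += 30 → s = 30.0000
seg 3 [232.6°–257.7°] uniform, h=14: full span → s += 14 → s = 44.0000
seg 4 [257.7°–311.9°] uniform, h=18: full span → s += 18 → s = 62.0000
seg 5 [311.9°–360°] simple-harmonic, h=-8: θ=326.4° here. β=14.5, B=48.1. -8/2·(1 − cos(π·0.3015)) = -1.6637 → s = 60.3363
radial distance = base radius + s = 48 + 60.3363 = 108.3363

108.3363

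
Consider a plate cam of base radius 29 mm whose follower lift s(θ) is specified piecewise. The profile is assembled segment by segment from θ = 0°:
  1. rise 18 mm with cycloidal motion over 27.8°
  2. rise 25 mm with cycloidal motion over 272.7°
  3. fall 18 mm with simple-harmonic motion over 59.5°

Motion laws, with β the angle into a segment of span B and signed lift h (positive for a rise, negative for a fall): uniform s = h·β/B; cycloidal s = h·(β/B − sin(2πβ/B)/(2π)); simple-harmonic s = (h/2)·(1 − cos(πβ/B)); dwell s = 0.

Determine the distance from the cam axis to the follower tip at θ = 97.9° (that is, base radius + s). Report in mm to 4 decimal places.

seg 1 [0°–27.8°] cycloidal, h=18: full span → s += 18 → s = 18.0000
seg 2 [27.8°–300.5°] cycloidal, h=25: θ=97.9° here. β=70.1, B=272.7. 25·(0.2571 − sin(2π·0.2571)/(2π)) = 2.4515 → s = 20.4515
radial distance = base radius + s = 29 + 20.4515 = 49.4515

49.4515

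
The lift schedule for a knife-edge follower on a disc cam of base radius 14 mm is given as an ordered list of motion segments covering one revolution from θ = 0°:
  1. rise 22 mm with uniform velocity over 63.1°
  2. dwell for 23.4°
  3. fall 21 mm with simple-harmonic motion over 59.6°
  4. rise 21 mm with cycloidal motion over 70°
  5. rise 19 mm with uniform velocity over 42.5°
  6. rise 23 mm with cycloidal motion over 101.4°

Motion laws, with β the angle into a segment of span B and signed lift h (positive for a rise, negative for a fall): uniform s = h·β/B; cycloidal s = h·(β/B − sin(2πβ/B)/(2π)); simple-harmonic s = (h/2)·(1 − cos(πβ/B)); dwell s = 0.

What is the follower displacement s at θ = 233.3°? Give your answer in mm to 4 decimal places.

seg 1 [0°–63.1°] uniform, h=22: full span → s += 22 → s = 22.0000
seg 2 [63.1°–86.5°] dwell: s stays 22.0000
seg 3 [86.5°–146.1°] simple-harmonic, h=-21: full span → s += -21 → s = 1.0000
seg 4 [146.1°–216.1°] cycloidal, h=21: full span → s += 21 → s = 22.0000
seg 5 [216.1°–258.6°] uniform, h=19: θ=233.3° here. β=17.2, B=42.5. 19·17.2/42.5 = 7.6894 → s = 29.6894

29.6894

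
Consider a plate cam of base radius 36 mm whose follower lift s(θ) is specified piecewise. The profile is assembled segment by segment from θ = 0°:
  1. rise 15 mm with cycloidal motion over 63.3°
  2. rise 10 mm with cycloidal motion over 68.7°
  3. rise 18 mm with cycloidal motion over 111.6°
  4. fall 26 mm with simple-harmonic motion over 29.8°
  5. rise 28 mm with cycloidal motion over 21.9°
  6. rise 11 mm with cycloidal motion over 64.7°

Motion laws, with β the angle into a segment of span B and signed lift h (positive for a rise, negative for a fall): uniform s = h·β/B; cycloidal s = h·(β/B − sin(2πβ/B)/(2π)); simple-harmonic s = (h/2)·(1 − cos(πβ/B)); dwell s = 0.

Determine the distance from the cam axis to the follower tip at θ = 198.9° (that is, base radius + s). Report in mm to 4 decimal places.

seg 1 [0°–63.3°] cycloidal, h=15: full span → s += 15 → s = 15.0000
seg 2 [63.3°–132°] cycloidal, h=10: full span → s += 10 → s = 25.0000
seg 3 [132°–243.6°] cycloidal, h=18: θ=198.9° here. β=66.9, B=111.6. 18·(0.5995 − sin(2π·0.5995)/(2π)) = 12.4664 → s = 37.4664
radial distance = base radius + s = 36 + 37.4664 = 73.4664

73.4664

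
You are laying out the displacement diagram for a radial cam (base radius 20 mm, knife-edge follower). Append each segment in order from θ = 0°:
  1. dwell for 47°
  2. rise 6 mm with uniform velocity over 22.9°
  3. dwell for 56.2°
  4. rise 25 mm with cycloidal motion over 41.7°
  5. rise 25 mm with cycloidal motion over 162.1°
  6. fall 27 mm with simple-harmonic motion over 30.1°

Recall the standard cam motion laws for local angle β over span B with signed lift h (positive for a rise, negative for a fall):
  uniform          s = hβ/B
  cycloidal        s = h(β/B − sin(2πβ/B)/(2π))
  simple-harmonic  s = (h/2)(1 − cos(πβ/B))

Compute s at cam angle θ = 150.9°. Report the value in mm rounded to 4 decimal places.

seg 1 [0°–47°] dwell: s stays 0.0000
seg 2 [47°–69.9°] uniform, h=6: full span → s += 6 → s = 6.0000
seg 3 [69.9°–126.1°] dwell: s stays 6.0000
seg 4 [126.1°–167.8°] cycloidal, h=25: θ=150.9° here. β=24.8, B=41.7. 25·(0.5947 − sin(2π·0.5947)/(2π)) = 17.0989 → s = 23.0989

23.0989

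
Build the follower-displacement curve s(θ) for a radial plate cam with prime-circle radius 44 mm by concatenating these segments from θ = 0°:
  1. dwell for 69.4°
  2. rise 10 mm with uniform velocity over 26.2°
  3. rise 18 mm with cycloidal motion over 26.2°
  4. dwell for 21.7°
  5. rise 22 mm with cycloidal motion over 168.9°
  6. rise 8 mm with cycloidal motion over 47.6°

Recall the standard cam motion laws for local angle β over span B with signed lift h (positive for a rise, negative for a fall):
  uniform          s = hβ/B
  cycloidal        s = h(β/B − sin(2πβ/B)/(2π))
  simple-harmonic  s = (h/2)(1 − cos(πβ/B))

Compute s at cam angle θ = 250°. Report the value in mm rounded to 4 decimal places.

seg 1 [0°–69.4°] dwell: s stays 0.0000
seg 2 [69.4°–95.6°] uniform, h=10: full span → s += 10 → s = 10.0000
seg 3 [95.6°–121.8°] cycloidal, h=18: full span → s += 18 → s = 28.0000
seg 4 [121.8°–143.5°] dwell: s stays 28.0000
seg 5 [143.5°–312.4°] cycloidal, h=22: θ=250° here. β=106.5, B=168.9. 22·(0.6306 − sin(2π·0.6306)/(2π)) = 16.4328 → s = 44.4328

44.4328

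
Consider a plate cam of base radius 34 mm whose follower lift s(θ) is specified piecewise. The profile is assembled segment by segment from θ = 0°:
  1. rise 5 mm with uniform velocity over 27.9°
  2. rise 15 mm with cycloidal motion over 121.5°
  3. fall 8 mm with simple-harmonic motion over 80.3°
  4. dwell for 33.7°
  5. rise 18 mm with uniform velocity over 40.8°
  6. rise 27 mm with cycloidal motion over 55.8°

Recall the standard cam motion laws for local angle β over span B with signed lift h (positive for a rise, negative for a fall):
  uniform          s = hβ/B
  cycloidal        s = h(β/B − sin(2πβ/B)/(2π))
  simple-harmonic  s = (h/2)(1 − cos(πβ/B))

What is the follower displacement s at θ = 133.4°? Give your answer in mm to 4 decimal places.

seg 1 [0°–27.9°] uniform, h=5: full span → s += 5 → s = 5.0000
seg 2 [27.9°–149.4°] cycloidal, h=15: θ=133.4° here. β=105.5, B=121.5. 15·(0.8683 − sin(2π·0.8683)/(2π)) = 14.7822 → s = 19.7822

19.7822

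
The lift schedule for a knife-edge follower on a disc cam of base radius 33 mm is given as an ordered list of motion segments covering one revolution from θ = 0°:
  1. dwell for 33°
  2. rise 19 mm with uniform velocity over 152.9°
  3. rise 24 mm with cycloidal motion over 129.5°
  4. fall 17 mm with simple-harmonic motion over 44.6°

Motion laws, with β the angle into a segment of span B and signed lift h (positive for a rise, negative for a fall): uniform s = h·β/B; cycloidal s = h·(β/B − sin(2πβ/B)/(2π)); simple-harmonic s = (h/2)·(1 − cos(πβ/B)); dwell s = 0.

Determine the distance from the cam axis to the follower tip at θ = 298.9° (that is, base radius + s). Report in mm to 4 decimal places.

seg 1 [0°–33°] dwell: s stays 0.0000
seg 2 [33°–185.9°] uniform, h=19: full span → s += 19 → s = 19.0000
seg 3 [185.9°–315.4°] cycloidal, h=24: θ=298.9° here. β=113, B=129.5. 24·(0.8726 − sin(2π·0.8726)/(2π)) = 23.6837 → s = 42.6837
radial distance = base radius + s = 33 + 42.6837 = 75.6837

75.6837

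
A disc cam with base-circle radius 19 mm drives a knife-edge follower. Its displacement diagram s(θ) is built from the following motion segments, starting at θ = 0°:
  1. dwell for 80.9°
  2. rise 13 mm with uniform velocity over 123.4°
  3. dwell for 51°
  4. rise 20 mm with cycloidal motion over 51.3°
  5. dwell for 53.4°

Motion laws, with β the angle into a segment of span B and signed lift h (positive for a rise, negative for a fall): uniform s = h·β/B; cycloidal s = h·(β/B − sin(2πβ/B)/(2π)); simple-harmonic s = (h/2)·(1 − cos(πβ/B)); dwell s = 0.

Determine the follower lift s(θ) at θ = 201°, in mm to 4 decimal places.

seg 1 [0°–80.9°] dwell: s stays 0.0000
seg 2 [80.9°–204.3°] uniform, h=13: θ=201° here. β=120.1, B=123.4. 13·120.1/123.4 = 12.6524 → s = 12.6524

12.6524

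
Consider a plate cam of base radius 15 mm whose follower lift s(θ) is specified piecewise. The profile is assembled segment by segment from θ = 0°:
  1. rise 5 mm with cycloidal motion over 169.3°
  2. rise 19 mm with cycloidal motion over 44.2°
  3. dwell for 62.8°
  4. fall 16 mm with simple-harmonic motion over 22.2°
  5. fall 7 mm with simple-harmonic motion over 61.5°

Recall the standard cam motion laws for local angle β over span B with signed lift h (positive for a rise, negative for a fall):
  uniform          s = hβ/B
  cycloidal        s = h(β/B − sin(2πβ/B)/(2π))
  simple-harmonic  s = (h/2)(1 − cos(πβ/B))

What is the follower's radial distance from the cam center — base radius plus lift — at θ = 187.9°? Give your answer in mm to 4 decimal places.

seg 1 [0°–169.3°] cycloidal, h=5: full span → s += 5 → s = 5.0000
seg 2 [169.3°–213.5°] cycloidal, h=19: θ=187.9° here. β=18.6, B=44.2. 19·(0.4208 − sin(2π·0.4208)/(2π)) = 6.5523 → s = 11.5523
radial distance = base radius + s = 15 + 11.5523 = 26.5523

26.5523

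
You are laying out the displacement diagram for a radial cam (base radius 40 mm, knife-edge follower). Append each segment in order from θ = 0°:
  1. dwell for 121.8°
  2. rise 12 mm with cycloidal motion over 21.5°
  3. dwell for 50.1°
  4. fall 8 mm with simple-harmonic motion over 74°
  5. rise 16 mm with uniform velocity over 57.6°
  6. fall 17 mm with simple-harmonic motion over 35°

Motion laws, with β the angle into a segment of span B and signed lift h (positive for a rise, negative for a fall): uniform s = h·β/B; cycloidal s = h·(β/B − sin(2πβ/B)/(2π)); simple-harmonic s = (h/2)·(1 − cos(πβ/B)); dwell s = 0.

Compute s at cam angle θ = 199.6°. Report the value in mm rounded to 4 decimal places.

seg 1 [0°–121.8°] dwell: s stays 0.0000
seg 2 [121.8°–143.3°] cycloidal, h=12: full span → s += 12 → s = 12.0000
seg 3 [143.3°–193.4°] dwell: s stays 12.0000
seg 4 [193.4°–267.4°] simple-harmonic, h=-8: θ=199.6° here. β=6.2, B=74. -8/2·(1 − cos(π·0.0838)) = -0.1378 → s = 11.8622

11.8622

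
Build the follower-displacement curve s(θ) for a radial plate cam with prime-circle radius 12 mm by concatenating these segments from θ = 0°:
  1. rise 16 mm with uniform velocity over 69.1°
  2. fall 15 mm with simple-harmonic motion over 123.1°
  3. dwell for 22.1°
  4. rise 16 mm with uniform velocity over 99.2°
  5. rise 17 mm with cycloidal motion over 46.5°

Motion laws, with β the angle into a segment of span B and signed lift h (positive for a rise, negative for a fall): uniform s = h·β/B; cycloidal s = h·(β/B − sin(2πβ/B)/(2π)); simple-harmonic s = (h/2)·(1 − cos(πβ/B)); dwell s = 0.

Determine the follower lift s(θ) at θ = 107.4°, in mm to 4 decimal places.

seg 1 [0°–69.1°] uniform, h=16: full span → s += 16 → s = 16.0000
seg 2 [69.1°–192.2°] simple-harmonic, h=-15: θ=107.4° here. β=38.3, B=123.1. -15/2·(1 − cos(π·0.3111)) = -3.3064 → s = 12.6936

12.6936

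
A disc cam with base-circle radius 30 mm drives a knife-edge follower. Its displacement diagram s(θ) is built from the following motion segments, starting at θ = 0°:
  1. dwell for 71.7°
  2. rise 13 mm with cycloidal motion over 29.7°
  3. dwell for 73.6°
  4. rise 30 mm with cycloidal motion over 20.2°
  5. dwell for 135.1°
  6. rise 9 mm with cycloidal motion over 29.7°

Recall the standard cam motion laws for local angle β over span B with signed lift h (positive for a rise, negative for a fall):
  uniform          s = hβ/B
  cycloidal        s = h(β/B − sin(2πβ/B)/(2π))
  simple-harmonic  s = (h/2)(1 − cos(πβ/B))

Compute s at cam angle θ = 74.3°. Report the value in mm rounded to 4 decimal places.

seg 1 [0°–71.7°] dwell: s stays 0.0000
seg 2 [71.7°–101.4°] cycloidal, h=13: θ=74.3° here. β=2.6, B=29.7. 13·(0.0875 − sin(2π·0.0875)/(2π)) = 0.0565 → s = 0.0565

0.0565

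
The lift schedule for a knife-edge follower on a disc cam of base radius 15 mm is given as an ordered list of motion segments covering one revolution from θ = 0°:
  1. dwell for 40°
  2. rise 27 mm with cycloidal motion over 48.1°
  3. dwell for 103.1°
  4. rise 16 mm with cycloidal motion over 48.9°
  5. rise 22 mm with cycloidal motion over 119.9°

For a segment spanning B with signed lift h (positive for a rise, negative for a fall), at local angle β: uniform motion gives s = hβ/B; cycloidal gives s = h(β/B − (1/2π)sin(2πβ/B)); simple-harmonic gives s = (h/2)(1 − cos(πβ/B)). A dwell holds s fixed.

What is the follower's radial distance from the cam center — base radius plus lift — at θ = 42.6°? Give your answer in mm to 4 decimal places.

seg 1 [0°–40°] dwell: s stays 0.0000
seg 2 [40°–88.1°] cycloidal, h=27: θ=42.6° here. β=2.6, B=48.1. 27·(0.0541 − sin(2π·0.0541)/(2π)) = 0.0279 → s = 0.0279
radial distance = base radius + s = 15 + 0.0279 = 15.0279

15.0279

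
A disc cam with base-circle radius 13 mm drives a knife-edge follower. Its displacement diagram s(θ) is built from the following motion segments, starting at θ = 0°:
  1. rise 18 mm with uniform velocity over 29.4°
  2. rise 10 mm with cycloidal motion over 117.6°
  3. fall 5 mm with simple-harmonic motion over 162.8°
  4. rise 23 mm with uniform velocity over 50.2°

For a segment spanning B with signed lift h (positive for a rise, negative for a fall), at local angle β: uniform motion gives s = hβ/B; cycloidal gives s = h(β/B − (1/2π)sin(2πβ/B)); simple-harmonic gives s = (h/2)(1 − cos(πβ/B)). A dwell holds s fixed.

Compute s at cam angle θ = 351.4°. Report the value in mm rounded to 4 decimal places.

seg 1 [0°–29.4°] uniform, h=18: full span → s += 18 → s = 18.0000
seg 2 [29.4°–147°] cycloidal, h=10: full span → s += 10 → s = 28.0000
seg 3 [147°–309.8°] simple-harmonic, h=-5: full span → s += -5 → s = 23.0000
seg 4 [309.8°–360°] uniform, h=23: θ=351.4° here. β=41.6, B=50.2. 23·41.6/50.2 = 19.0598 → s = 42.0598

42.0598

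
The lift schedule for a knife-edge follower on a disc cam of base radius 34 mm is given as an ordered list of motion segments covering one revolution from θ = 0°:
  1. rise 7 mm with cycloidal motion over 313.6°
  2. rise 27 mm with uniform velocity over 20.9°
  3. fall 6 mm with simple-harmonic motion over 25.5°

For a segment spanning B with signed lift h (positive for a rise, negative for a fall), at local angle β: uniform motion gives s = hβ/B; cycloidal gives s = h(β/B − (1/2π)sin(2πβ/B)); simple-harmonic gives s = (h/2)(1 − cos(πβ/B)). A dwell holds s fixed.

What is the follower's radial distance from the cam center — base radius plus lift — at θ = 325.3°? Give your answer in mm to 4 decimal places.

seg 1 [0°–313.6°] cycloidal, h=7: full span → s += 7 → s = 7.0000
seg 2 [313.6°–334.5°] uniform, h=27: θ=325.3° here. β=11.7, B=20.9. 27·11.7/20.9 = 15.1148 → s = 22.1148
radial distance = base radius + s = 34 + 22.1148 = 56.1148

56.1148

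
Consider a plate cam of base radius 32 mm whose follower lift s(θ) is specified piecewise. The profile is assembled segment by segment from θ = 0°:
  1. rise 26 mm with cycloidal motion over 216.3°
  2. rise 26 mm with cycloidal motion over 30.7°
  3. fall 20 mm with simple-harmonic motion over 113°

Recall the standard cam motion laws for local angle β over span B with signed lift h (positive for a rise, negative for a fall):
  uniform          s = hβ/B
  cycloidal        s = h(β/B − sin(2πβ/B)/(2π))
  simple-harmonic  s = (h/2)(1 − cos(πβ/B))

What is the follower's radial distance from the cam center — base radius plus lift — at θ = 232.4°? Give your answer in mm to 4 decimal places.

seg 1 [0°–216.3°] cycloidal, h=26: full span → s += 26 → s = 26.0000
seg 2 [216.3°–247°] cycloidal, h=26: θ=232.4° here. β=16.1, B=30.7. 26·(0.5244 − sin(2π·0.5244)/(2π)) = 14.2679 → s = 40.2679
radial distance = base radius + s = 32 + 40.2679 = 72.2679

72.2679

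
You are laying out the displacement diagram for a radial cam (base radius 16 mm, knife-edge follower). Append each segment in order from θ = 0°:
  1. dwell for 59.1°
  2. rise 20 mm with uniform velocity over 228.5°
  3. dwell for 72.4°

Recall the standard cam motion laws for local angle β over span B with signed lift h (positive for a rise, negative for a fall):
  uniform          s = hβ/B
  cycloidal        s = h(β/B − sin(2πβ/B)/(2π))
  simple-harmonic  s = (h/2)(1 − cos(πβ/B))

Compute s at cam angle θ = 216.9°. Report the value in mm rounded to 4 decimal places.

seg 1 [0°–59.1°] dwell: s stays 0.0000
seg 2 [59.1°–287.6°] uniform, h=20: θ=216.9° here. β=157.8, B=228.5. 20·157.8/228.5 = 13.8118 → s = 13.8118

13.8118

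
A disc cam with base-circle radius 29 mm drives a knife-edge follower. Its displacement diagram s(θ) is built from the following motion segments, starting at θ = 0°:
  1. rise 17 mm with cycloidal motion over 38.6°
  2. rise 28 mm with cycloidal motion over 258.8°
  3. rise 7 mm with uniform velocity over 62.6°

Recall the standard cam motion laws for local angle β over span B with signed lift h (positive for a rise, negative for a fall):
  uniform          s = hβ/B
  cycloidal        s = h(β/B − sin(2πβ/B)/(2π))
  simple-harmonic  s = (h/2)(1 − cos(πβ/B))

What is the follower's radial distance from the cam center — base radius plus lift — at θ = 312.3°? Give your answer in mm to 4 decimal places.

seg 1 [0°–38.6°] cycloidal, h=17: full span → s += 17 → s = 17.0000
seg 2 [38.6°–297.4°] cycloidal, h=28: full span → s += 28 → s = 45.0000
seg 3 [297.4°–360°] uniform, h=7: θ=312.3° here. β=14.9, B=62.6. 7·14.9/62.6 = 1.6661 → s = 46.6661
radial distance = base radius + s = 29 + 46.6661 = 75.6661

75.6661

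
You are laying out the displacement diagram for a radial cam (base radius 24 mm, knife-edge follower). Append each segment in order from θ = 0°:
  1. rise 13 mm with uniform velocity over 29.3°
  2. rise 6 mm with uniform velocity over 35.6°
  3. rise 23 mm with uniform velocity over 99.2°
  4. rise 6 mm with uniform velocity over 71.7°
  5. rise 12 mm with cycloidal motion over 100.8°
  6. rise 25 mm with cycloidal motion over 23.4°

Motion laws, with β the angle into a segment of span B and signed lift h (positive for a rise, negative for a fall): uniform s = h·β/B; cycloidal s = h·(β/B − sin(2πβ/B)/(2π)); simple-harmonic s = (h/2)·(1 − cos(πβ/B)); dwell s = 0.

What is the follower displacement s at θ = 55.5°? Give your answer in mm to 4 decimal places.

seg 1 [0°–29.3°] uniform, h=13: full span → s += 13 → s = 13.0000
seg 2 [29.3°–64.9°] uniform, h=6: θ=55.5° here. β=26.2, B=35.6. 6·26.2/35.6 = 4.4157 → s = 17.4157

17.4157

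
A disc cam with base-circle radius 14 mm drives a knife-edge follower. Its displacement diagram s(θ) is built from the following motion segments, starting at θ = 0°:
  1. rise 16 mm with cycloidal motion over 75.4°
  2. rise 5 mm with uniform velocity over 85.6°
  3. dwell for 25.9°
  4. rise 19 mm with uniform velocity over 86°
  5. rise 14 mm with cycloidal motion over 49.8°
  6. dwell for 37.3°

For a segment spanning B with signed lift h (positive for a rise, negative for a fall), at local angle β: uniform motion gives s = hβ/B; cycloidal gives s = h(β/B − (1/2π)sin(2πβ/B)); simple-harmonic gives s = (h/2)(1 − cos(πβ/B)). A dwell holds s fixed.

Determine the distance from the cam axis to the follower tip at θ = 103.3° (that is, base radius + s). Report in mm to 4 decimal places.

seg 1 [0°–75.4°] cycloidal, h=16: full span → s += 16 → s = 16.0000
seg 2 [75.4°–161°] uniform, h=5: θ=103.3° here. β=27.9, B=85.6. 5·27.9/85.6 = 1.6297 → s = 17.6297
radial distance = base radius + s = 14 + 17.6297 = 31.6297

31.6297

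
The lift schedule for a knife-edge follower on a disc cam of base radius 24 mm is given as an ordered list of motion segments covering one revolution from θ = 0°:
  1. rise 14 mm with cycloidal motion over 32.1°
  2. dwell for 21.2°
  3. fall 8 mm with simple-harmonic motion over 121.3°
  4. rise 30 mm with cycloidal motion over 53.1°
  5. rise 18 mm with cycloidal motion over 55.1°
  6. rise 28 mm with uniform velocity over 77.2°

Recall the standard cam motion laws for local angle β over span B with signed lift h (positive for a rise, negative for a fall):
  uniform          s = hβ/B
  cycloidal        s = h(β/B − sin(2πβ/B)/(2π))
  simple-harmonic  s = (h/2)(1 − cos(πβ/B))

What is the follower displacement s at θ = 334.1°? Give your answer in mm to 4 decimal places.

seg 1 [0°–32.1°] cycloidal, h=14: full span → s += 14 → s = 14.0000
seg 2 [32.1°–53.3°] dwell: s stays 14.0000
seg 3 [53.3°–174.6°] simple-harmonic, h=-8: full span → s += -8 → s = 6.0000
seg 4 [174.6°–227.7°] cycloidal, h=30: full span → s += 30 → s = 36.0000
seg 5 [227.7°–282.8°] cycloidal, h=18: full span → s += 18 → s = 54.0000
seg 6 [282.8°–360°] uniform, h=28: θ=334.1° here. β=51.3, B=77.2. 28·51.3/77.2 = 18.6062 → s = 72.6062

72.6062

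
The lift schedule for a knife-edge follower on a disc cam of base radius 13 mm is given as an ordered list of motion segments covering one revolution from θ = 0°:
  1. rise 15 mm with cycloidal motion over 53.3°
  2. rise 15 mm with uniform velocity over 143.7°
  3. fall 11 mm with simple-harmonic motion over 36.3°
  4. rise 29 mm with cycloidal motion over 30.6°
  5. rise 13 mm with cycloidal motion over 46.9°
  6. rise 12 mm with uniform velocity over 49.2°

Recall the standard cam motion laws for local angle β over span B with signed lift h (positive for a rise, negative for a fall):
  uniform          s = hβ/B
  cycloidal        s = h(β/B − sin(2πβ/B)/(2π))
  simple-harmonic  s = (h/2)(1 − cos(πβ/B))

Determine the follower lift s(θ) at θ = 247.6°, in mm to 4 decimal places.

seg 1 [0°–53.3°] cycloidal, h=15: full span → s += 15 → s = 15.0000
seg 2 [53.3°–197°] uniform, h=15: full span → s += 15 → s = 30.0000
seg 3 [197°–233.3°] simple-harmonic, h=-11: full span → s += -11 → s = 19.0000
seg 4 [233.3°–263.9°] cycloidal, h=29: θ=247.6° here. β=14.3, B=30.6. 29·(0.4673 − sin(2π·0.4673)/(2π)) = 12.6112 → s = 31.6112

31.6112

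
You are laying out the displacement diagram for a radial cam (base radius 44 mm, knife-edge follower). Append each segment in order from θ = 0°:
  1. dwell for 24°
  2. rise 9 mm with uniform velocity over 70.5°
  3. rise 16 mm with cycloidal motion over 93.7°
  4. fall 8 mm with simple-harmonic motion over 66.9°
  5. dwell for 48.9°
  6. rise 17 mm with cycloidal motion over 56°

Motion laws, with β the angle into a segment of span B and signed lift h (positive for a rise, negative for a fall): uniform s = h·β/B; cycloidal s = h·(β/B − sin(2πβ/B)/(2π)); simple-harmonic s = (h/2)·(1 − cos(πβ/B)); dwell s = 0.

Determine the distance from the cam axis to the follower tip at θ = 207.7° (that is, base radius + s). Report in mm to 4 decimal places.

seg 1 [0°–24°] dwell: s stays 0.0000
seg 2 [24°–94.5°] uniform, h=9: full span → s += 9 → s = 9.0000
seg 3 [94.5°–188.2°] cycloidal, h=16: full span → s += 16 → s = 25.0000
seg 4 [188.2°–255.1°] simple-harmonic, h=-8: θ=207.7° here. β=19.5, B=66.9. -8/2·(1 − cos(π·0.2915)) = -1.5631 → s = 23.4369
radial distance = base radius + s = 44 + 23.4369 = 67.4369

67.4369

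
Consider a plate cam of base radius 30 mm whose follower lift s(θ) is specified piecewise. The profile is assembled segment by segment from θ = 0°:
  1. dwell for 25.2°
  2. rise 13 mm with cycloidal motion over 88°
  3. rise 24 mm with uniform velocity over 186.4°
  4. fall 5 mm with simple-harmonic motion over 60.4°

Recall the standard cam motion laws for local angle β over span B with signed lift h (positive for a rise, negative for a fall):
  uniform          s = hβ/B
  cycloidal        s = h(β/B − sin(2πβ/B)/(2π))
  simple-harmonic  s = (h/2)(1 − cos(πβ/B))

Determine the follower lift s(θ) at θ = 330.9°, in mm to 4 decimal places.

seg 1 [0°–25.2°] dwell: s stays 0.0000
seg 2 [25.2°–113.2°] cycloidal, h=13: full span → s += 13 → s = 13.0000
seg 3 [113.2°–299.6°] uniform, h=24: full span → s += 24 → s = 37.0000
seg 4 [299.6°–360°] simple-harmonic, h=-5: θ=330.9° here. β=31.3, B=60.4. -5/2·(1 − cos(π·0.5182)) = -2.6430 → s = 34.3570

34.3570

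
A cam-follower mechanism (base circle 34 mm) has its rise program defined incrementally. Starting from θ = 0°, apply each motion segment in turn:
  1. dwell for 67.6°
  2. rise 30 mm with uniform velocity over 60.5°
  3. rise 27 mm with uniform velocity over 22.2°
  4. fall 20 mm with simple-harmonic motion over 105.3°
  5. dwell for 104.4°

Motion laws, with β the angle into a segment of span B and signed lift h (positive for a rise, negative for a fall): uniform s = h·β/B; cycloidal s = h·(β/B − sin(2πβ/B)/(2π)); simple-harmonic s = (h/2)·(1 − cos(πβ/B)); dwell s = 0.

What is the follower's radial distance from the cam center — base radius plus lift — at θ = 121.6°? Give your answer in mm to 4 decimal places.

seg 1 [0°–67.6°] dwell: s stays 0.0000
seg 2 [67.6°–128.1°] uniform, h=30: θ=121.6° here. β=54, B=60.5. 30·54/60.5 = 26.7769 → s = 26.7769
radial distance = base radius + s = 34 + 26.7769 = 60.7769

60.7769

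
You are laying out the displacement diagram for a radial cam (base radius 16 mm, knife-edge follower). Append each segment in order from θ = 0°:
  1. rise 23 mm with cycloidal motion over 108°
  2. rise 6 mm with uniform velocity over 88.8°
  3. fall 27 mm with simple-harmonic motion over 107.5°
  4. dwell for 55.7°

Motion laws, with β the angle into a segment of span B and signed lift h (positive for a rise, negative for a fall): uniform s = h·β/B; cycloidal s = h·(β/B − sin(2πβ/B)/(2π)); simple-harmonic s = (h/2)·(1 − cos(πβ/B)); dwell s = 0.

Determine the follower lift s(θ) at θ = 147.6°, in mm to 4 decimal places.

seg 1 [0°–108°] cycloidal, h=23: full span → s += 23 → s = 23.0000
seg 2 [108°–196.8°] uniform, h=6: θ=147.6° here. β=39.6, B=88.8. 6·39.6/88.8 = 2.6757 → s = 25.6757

25.6757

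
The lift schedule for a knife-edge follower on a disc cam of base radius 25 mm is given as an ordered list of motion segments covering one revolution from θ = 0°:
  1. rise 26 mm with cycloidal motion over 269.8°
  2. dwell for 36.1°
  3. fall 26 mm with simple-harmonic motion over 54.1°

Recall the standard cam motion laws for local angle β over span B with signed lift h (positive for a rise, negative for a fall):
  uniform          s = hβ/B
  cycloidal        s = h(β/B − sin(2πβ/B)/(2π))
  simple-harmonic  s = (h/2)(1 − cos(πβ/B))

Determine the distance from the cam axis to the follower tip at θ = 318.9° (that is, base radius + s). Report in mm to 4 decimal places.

seg 1 [0°–269.8°] cycloidal, h=26: full span → s += 26 → s = 26.0000
seg 2 [269.8°–305.9°] dwell: s stays 26.0000
seg 3 [305.9°–360°] simple-harmonic, h=-26: θ=318.9° here. β=13, B=54.1. -26/2·(1 − cos(π·0.2403)) = -3.5317 → s = 22.4683
radial distance = base radius + s = 25 + 22.4683 = 47.4683

47.4683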